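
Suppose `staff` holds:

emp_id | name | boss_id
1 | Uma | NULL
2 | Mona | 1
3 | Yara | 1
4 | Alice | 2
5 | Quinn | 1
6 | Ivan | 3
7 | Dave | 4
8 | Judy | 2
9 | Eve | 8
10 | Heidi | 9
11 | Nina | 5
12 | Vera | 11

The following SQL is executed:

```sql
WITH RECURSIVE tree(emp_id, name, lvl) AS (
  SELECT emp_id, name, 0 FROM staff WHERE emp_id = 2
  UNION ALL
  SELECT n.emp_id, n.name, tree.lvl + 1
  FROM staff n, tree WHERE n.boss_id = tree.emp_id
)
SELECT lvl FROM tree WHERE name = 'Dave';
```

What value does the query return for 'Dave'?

Base: emp_id=2 (Mona) at lvl 0.
Iteration 1: rows with boss_id in {2} -> Alice (id 4, lvl 1), Judy (id 8, lvl 1).
Iteration 2: rows with boss_id in {4,8} -> Dave (id 7, lvl 2), Eve (id 9, lvl 2).
Iteration 3: rows with boss_id in {7,9} -> Heidi (id 10, lvl 3).
Iteration 4: no rows with boss_id in {10}; recursion stops.

2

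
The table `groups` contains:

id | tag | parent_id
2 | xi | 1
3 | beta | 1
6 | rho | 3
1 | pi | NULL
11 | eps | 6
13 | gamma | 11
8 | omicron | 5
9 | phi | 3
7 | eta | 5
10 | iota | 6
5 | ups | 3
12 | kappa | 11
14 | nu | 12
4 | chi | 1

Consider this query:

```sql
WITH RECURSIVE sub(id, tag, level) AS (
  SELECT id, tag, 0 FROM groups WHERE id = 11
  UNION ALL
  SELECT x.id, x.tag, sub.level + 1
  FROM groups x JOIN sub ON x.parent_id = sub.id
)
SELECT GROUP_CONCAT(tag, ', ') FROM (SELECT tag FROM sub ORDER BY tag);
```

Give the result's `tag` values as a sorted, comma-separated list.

Base: id=11 (eps) at level 0.
Iteration 1: rows with parent_id in {11} -> kappa (id 12, level 1), gamma (id 13, level 1).
Iteration 2: rows with parent_id in {12,13} -> nu (id 14, level 2).
Iteration 3: no rows with parent_id in {14}; recursion stops.

eps, gamma, kappa, nu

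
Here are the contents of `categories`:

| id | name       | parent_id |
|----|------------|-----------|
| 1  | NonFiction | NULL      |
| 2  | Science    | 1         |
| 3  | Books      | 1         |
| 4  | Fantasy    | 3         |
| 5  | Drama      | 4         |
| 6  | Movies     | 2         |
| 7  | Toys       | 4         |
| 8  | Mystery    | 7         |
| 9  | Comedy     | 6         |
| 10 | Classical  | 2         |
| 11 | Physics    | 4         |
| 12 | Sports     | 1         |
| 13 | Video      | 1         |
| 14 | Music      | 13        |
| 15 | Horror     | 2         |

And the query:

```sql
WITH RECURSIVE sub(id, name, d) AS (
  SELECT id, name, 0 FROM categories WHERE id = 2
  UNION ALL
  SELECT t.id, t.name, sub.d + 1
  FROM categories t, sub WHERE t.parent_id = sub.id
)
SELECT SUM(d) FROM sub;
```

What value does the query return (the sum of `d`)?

Base: id=2 (Science) at d 0.
Iteration 1: rows with parent_id in {2} -> Movies (id 6, d 1), Classical (id 10, d 1), Horror (id 15, d 1).
Iteration 2: rows with parent_id in {6,10,15} -> Comedy (id 9, d 2).
Iteration 3: no rows with parent_id in {9}; recursion stops.
SUM(d) = 0 + 1 + 1 + 1 + 2 = 5.

5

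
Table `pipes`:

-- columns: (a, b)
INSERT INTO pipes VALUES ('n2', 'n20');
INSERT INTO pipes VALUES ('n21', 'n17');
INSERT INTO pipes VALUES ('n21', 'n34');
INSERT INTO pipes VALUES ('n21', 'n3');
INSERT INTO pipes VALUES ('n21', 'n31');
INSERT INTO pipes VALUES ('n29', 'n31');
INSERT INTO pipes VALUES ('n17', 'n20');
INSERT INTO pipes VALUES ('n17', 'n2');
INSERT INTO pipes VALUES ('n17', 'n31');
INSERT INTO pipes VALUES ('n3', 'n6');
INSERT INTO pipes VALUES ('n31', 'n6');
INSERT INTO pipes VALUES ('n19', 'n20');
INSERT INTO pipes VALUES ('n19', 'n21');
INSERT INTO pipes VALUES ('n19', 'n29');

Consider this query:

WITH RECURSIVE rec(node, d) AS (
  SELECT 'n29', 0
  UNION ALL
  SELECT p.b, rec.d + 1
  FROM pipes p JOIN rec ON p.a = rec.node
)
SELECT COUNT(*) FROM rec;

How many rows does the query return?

Base: (n29, d=0).
Iteration 1: edges from {n29} -> (n31, d=1).
Iteration 2: edges from {n31} -> (n6, d=2).
Iteration 3: no outgoing edges from {n6}; recursion stops.
Total rows emitted: 3.

3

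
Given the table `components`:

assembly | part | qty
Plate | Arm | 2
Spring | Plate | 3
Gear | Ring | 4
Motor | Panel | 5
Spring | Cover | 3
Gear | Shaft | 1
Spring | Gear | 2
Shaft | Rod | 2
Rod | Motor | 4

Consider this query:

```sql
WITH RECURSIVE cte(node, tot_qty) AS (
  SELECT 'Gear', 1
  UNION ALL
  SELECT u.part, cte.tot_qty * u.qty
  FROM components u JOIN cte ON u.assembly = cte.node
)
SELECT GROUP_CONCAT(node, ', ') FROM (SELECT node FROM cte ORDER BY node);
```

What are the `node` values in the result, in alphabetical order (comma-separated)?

Gear, Motor, Panel, Ring, Rod, Shaft

Base: (Gear, tot_qty=1).
Iteration 1: components of {Gear} -> Ring = 1*4 = 4, Shaft = 1*1 = 1.
Iteration 2: components of {Ring,Shaft} -> Rod = 1*2 = 2.
Iteration 3: components of {Rod} -> Motor = 2*4 = 8.
Iteration 4: components of {Motor} -> Panel = 8*5 = 40.
Iteration 5: no further components; recursion stops.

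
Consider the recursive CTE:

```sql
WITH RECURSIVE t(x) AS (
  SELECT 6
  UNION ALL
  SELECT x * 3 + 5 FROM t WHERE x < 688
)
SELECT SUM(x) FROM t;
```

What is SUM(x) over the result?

Base: x=6.
Iteration 1: 6 < 688 holds -> x = 6 * 3 + 5 = 23.
Iteration 2: 23 < 688 holds -> x = 23 * 3 + 5 = 74.
Iteration 3: 74 < 688 holds -> x = 74 * 3 + 5 = 227.
Iteration 4: 227 < 688 holds -> x = 227 * 3 + 5 = 686.
Iteration 5: 686 < 688 holds -> x = 686 * 3 + 5 = 2063.
Iteration 6: 2063 < 688 fails; recursion stops.
SUM(x) = 6 + 23 + 74 + 227 + 686 + 2063 = 3079.

3079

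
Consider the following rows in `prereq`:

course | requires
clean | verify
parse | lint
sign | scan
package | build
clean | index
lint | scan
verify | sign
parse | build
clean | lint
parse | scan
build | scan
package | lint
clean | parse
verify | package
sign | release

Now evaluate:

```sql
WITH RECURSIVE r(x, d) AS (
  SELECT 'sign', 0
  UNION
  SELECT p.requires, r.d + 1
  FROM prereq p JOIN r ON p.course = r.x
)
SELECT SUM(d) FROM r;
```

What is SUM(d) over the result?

2

Base: (sign, d=0).
Iteration 1: edges from {sign} -> (release, d=1), (scan, d=1).
Iteration 2: no outgoing edges from {release,scan}; recursion stops.
SUM(d) = 0 + 1 + 1 = 2.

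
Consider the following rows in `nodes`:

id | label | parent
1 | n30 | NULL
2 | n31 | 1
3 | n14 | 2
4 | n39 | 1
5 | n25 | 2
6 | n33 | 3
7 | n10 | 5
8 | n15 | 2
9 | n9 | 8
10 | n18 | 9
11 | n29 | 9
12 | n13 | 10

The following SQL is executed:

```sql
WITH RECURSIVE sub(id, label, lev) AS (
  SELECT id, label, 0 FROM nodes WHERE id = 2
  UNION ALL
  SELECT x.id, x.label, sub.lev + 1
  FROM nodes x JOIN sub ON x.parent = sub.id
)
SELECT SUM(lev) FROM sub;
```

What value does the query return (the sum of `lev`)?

Base: id=2 (n31) at lev 0.
Iteration 1: rows with parent in {2} -> n14 (id 3, lev 1), n25 (id 5, lev 1), n15 (id 8, lev 1).
Iteration 2: rows with parent in {3,5,8} -> n33 (id 6, lev 2), n10 (id 7, lev 2), n9 (id 9, lev 2).
Iteration 3: rows with parent in {6,7,9} -> n18 (id 10, lev 3), n29 (id 11, lev 3).
Iteration 4: rows with parent in {10,11} -> n13 (id 12, lev 4).
Iteration 5: no rows with parent in {12}; recursion stops.
SUM(lev) = 0 + 1 + 1 + 1 + 2 + 2 + 2 + 3 + 3 + 4 = 19.

19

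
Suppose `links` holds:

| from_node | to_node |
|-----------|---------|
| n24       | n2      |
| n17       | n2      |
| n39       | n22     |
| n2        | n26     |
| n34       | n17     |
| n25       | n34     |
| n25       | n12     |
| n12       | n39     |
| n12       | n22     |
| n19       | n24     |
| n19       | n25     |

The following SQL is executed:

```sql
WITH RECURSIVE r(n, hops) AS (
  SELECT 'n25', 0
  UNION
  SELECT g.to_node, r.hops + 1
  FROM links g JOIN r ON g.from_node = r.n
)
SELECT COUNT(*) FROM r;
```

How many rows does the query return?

9

Base: (n25, hops=0).
Iteration 1: edges from {n25} -> (n12, hops=1), (n34, hops=1).
Iteration 2: edges from {n12,n34} -> (n17, hops=2), (n22, hops=2), (n39, hops=2).
Iteration 3: edges from {n17,n22,n39} -> (n2, hops=3), (n22, hops=3).
Iteration 4: edges from {n2,n22} -> (n26, hops=4).
Iteration 5: no outgoing edges from {n26}; recursion stops.
Total rows emitted: 9.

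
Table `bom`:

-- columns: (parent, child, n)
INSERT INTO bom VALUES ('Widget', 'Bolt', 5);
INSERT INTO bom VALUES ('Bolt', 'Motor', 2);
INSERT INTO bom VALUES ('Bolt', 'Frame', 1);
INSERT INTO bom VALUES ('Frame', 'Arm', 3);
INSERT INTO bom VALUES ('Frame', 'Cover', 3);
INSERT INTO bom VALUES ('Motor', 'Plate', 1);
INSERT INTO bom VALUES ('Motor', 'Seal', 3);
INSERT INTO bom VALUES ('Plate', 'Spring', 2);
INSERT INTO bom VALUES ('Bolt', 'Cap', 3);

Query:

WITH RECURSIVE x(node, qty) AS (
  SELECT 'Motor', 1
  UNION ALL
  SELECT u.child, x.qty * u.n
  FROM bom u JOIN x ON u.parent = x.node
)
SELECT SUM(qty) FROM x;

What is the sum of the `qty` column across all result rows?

7

Base: (Motor, qty=1).
Iteration 1: components of {Motor} -> Plate = 1*1 = 1, Seal = 1*3 = 3.
Iteration 2: components of {Plate,Seal} -> Spring = 1*2 = 2.
Iteration 3: no further components; recursion stops.
SUM(qty) = 1 + 1 + 3 + 2 = 7.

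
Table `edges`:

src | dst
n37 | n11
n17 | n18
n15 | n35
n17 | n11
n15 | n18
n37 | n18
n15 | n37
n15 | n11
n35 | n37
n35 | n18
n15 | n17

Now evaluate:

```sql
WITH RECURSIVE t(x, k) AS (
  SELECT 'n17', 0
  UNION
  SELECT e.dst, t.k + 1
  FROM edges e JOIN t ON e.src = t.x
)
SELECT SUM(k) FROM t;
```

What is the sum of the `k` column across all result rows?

Base: (n17, k=0).
Iteration 1: edges from {n17} -> (n11, k=1), (n18, k=1).
Iteration 2: no outgoing edges from {n11,n18}; recursion stops.
SUM(k) = 0 + 1 + 1 = 2.

2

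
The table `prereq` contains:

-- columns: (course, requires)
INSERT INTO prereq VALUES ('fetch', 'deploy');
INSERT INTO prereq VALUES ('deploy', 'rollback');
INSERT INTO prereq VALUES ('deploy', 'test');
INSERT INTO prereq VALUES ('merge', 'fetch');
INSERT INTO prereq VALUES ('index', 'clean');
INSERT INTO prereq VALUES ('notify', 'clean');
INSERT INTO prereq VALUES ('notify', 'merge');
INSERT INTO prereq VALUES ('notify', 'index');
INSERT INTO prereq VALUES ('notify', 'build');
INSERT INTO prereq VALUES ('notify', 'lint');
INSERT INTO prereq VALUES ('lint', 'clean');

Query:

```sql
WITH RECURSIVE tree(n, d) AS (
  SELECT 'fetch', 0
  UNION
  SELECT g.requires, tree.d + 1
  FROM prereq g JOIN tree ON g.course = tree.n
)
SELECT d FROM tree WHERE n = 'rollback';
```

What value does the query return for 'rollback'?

2

Base: (fetch, d=0).
Iteration 1: edges from {fetch} -> (deploy, d=1).
Iteration 2: edges from {deploy} -> (rollback, d=2), (test, d=2).
Iteration 3: no outgoing edges from {rollback,test}; recursion stops.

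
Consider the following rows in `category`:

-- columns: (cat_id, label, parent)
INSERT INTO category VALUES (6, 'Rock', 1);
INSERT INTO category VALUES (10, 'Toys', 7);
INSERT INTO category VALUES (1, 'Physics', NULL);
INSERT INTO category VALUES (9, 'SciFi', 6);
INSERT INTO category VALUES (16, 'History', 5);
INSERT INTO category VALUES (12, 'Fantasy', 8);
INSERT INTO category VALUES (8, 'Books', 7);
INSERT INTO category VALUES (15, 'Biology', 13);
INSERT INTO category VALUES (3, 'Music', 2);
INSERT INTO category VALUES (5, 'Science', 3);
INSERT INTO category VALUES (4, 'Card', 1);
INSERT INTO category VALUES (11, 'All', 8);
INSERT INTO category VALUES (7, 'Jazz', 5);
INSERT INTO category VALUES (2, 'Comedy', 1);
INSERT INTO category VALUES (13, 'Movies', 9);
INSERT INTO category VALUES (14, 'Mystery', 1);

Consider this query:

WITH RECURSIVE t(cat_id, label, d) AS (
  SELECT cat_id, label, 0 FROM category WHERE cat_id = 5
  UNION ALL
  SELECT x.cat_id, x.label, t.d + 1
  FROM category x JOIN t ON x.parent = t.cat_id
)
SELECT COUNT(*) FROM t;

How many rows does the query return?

Base: cat_id=5 (Science) at d 0.
Iteration 1: rows with parent in {5} -> Jazz (id 7, d 1), History (id 16, d 1).
Iteration 2: rows with parent in {7,16} -> Books (id 8, d 2), Toys (id 10, d 2).
Iteration 3: rows with parent in {8,10} -> All (id 11, d 3), Fantasy (id 12, d 3).
Iteration 4: no rows with parent in {11,12}; recursion stops.
Total rows emitted: 7.

7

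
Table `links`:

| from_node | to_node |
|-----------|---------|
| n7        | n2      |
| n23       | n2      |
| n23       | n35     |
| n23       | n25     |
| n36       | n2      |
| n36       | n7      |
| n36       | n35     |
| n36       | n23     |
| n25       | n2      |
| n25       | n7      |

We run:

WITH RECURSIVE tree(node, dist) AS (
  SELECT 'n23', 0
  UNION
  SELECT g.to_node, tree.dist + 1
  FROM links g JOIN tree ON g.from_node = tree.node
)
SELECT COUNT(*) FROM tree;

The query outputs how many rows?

7

Base: (n23, dist=0).
Iteration 1: edges from {n23} -> (n2, dist=1), (n25, dist=1), (n35, dist=1).
Iteration 2: edges from {n2,n25,n35} -> (n2, dist=2), (n7, dist=2).
Iteration 3: edges from {n2,n7} -> (n2, dist=3).
Iteration 4: no outgoing edges from {n2}; recursion stops.
Total rows emitted: 7.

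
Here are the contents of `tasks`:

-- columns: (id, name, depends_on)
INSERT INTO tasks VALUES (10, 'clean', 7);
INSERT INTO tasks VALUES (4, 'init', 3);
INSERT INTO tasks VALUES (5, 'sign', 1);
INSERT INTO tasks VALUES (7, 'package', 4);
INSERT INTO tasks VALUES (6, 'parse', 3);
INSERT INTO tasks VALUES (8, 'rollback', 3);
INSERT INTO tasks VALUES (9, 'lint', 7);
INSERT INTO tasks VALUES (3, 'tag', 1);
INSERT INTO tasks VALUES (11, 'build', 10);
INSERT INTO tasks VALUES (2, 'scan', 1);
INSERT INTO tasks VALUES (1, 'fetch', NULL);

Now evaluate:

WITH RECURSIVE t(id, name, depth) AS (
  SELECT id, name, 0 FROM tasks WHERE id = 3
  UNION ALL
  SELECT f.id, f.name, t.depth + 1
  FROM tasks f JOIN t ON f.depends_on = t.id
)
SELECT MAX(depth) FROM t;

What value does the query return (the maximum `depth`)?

Base: id=3 (tag) at depth 0.
Iteration 1: rows with depends_on in {3} -> init (id 4, depth 1), parse (id 6, depth 1), rollback (id 8, depth 1).
Iteration 2: rows with depends_on in {4,6,8} -> package (id 7, depth 2).
Iteration 3: rows with depends_on in {7} -> lint (id 9, depth 3), clean (id 10, depth 3).
Iteration 4: rows with depends_on in {9,10} -> build (id 11, depth 4).
Iteration 5: no rows with depends_on in {11}; recursion stops.
depth values: 0, 1, 1, 1, 2, 3, 3, 4; the maximum is 4.

4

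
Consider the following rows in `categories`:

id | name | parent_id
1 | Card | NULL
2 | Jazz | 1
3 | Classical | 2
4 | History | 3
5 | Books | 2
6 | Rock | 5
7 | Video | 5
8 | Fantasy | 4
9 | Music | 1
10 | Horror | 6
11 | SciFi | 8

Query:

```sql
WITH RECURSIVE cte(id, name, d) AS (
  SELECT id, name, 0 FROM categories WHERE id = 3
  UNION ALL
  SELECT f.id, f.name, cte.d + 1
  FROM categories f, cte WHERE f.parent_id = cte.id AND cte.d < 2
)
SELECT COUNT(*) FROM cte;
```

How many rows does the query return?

Base: id=3 (Classical) at d 0.
Iteration 1: rows with parent_id in {3} -> History (id 4, d 1).
Iteration 2: rows with parent_id in {4} -> Fantasy (id 8, d 2).
Iteration 3: d < 2 fails for all current rows; recursion stops.
Total rows emitted: 3.

3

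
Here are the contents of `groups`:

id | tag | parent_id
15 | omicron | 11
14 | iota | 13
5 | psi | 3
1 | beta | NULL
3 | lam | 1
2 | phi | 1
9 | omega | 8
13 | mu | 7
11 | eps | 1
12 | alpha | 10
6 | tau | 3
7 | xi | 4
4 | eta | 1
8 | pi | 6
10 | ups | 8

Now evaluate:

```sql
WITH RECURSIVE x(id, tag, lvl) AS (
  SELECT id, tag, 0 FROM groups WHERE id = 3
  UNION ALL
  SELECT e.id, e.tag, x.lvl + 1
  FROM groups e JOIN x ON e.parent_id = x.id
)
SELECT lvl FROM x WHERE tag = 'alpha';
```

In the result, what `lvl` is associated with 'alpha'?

Base: id=3 (lam) at lvl 0.
Iteration 1: rows with parent_id in {3} -> psi (id 5, lvl 1), tau (id 6, lvl 1).
Iteration 2: rows with parent_id in {5,6} -> pi (id 8, lvl 2).
Iteration 3: rows with parent_id in {8} -> omega (id 9, lvl 3), ups (id 10, lvl 3).
Iteration 4: rows with parent_id in {9,10} -> alpha (id 12, lvl 4).
Iteration 5: no rows with parent_id in {12}; recursion stops.

4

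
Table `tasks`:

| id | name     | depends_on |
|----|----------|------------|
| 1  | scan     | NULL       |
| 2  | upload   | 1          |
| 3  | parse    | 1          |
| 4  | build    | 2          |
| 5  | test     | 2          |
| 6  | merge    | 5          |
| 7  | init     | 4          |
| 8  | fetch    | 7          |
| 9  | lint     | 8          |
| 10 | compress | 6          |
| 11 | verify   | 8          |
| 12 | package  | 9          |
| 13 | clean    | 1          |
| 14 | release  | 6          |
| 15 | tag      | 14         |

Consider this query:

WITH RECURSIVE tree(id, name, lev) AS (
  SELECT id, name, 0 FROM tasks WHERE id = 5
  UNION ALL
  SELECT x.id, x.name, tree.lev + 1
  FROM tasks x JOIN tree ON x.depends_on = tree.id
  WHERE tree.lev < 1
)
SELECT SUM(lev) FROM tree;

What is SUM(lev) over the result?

1

Base: id=5 (test) at lev 0.
Iteration 1: rows with depends_on in {5} -> merge (id 6, lev 1).
Iteration 2: lev < 1 fails for all current rows; recursion stops.
SUM(lev) = 0 + 1 = 1.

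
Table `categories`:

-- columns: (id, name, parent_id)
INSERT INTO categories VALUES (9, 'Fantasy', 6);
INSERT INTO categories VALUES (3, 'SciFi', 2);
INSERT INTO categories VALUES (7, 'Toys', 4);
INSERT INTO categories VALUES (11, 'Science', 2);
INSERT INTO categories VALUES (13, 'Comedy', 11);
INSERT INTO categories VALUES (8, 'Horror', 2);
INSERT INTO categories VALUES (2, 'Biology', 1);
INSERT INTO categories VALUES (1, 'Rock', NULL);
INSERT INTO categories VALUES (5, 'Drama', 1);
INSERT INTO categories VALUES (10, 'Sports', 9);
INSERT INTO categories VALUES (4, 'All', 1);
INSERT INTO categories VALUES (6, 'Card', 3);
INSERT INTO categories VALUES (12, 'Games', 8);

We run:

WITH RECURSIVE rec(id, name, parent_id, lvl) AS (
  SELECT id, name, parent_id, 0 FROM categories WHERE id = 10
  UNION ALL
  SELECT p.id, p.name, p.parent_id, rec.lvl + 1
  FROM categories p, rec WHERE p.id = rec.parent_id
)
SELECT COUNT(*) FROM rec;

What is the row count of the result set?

Base: id=10 (Sports), parent_id=9, lvl 0.
Iteration 1: join on id=9 -> Fantasy (id 9, parent_id=6, lvl 1).
Iteration 2: join on id=6 -> Card (id 6, parent_id=3, lvl 2).
Iteration 3: join on id=3 -> SciFi (id 3, parent_id=2, lvl 3).
Iteration 4: join on id=2 -> Biology (id 2, parent_id=1, lvl 4).
Iteration 5: join on id=1 -> Rock (id 1, parent_id=NULL, lvl 5).
Iteration 6: parent_id is NULL; no match; recursion stops.
Total rows emitted: 6.

6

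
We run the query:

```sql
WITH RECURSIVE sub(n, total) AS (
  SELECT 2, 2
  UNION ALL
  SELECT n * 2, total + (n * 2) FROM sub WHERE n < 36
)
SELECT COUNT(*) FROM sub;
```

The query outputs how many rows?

Base: n=2, total=2.
Iteration 1: 2 < 36 holds -> n = 2 * 2 = 4, total = 2 + 4 = 6.
Iteration 2: 4 < 36 holds -> n = 4 * 2 = 8, total = 6 + 8 = 14.
Iteration 3: 8 < 36 holds -> n = 8 * 2 = 16, total = 14 + 16 = 30.
Iteration 4: 16 < 36 holds -> n = 16 * 2 = 32, total = 30 + 32 = 62.
Iteration 5: 32 < 36 holds -> n = 32 * 2 = 64, total = 62 + 64 = 126.
Iteration 6: 64 < 36 fails; recursion stops.
Total rows emitted: 6.

6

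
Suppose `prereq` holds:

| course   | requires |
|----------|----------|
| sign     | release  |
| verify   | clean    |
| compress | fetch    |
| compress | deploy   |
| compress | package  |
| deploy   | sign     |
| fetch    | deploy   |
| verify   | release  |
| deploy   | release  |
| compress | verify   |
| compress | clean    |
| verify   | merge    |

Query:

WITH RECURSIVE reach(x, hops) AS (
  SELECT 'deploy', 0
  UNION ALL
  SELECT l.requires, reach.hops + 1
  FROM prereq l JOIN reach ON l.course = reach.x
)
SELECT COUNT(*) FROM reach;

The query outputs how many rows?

Base: (deploy, hops=0).
Iteration 1: edges from {deploy} -> (release, hops=1), (sign, hops=1).
Iteration 2: edges from {release,sign} -> (release, hops=2).
Iteration 3: no outgoing edges from {release}; recursion stops.
Total rows emitted: 4.

4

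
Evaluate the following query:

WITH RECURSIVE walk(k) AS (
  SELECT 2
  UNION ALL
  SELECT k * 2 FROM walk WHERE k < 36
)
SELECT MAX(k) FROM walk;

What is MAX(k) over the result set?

Base: k=2.
Iteration 1: 2 < 36 holds -> k = 2 * 2 = 4.
Iteration 2: 4 < 36 holds -> k = 4 * 2 = 8.
Iteration 3: 8 < 36 holds -> k = 8 * 2 = 16.
Iteration 4: 16 < 36 holds -> k = 16 * 2 = 32.
Iteration 5: 32 < 36 holds -> k = 32 * 2 = 64.
Iteration 6: 64 < 36 fails; recursion stops.
k values: 2, 4, 8, 16, 32, 64; the maximum is 64.

64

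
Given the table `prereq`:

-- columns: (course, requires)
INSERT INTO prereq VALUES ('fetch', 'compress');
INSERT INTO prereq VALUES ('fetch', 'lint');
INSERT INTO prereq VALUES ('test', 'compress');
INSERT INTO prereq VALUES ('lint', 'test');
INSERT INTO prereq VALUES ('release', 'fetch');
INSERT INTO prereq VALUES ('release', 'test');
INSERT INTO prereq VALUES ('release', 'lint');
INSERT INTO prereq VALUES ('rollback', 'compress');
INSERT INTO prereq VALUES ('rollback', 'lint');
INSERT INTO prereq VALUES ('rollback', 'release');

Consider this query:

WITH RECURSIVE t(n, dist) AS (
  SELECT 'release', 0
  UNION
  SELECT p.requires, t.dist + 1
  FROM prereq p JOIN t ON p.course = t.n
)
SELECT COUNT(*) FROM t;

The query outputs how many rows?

Base: (release, dist=0).
Iteration 1: edges from {release} -> (fetch, dist=1), (lint, dist=1), (test, dist=1).
Iteration 2: edges from {fetch,lint,test} -> (compress, dist=2), (lint, dist=2), (test, dist=2). [UNION drops 1 duplicate row(s)]
Iteration 3: edges from {compress,lint,test} -> (compress, dist=3), (test, dist=3).
Iteration 4: edges from {compress,test} -> (compress, dist=4).
Iteration 5: no outgoing edges from {compress}; recursion stops.
Total rows emitted: 10.

10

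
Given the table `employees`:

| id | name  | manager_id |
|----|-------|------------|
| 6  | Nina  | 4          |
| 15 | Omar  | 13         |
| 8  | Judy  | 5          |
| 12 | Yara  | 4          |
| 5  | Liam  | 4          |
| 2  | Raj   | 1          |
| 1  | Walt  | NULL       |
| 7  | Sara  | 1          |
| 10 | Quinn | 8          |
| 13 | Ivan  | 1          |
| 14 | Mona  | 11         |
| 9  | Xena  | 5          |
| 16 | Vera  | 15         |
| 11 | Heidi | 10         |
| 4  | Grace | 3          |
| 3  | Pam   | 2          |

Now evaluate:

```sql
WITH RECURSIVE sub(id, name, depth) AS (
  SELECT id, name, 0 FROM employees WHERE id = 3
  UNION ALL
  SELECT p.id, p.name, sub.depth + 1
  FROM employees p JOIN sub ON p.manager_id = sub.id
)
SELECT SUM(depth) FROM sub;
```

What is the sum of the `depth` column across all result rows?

28

Base: id=3 (Pam) at depth 0.
Iteration 1: rows with manager_id in {3} -> Grace (id 4, depth 1).
Iteration 2: rows with manager_id in {4} -> Liam (id 5, depth 2), Nina (id 6, depth 2), Yara (id 12, depth 2).
Iteration 3: rows with manager_id in {5,6,12} -> Judy (id 8, depth 3), Xena (id 9, depth 3).
Iteration 4: rows with manager_id in {8,9} -> Quinn (id 10, depth 4).
Iteration 5: rows with manager_id in {10} -> Heidi (id 11, depth 5).
Iteration 6: rows with manager_id in {11} -> Mona (id 14, depth 6).
Iteration 7: no rows with manager_id in {14}; recursion stops.
SUM(depth) = 0 + 1 + 2 + 2 + 2 + 3 + 3 + 4 + 5 + 6 = 28.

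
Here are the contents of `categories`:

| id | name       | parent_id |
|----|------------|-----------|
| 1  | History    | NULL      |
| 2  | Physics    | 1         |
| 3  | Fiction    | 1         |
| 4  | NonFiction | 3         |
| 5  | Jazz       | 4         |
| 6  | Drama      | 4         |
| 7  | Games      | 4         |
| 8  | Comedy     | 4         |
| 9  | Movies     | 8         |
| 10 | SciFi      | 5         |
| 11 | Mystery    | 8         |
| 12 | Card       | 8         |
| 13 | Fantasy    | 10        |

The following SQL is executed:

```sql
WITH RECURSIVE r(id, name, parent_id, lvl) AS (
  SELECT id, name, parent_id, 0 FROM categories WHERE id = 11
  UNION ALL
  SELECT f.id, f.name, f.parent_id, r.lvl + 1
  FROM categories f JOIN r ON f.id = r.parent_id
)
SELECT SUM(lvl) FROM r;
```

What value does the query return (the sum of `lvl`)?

10

Base: id=11 (Mystery), parent_id=8, lvl 0.
Iteration 1: join on id=8 -> Comedy (id 8, parent_id=4, lvl 1).
Iteration 2: join on id=4 -> NonFiction (id 4, parent_id=3, lvl 2).
Iteration 3: join on id=3 -> Fiction (id 3, parent_id=1, lvl 3).
Iteration 4: join on id=1 -> History (id 1, parent_id=NULL, lvl 4).
Iteration 5: parent_id is NULL; no match; recursion stops.
SUM(lvl) = 0 + 1 + 2 + 3 + 4 = 10.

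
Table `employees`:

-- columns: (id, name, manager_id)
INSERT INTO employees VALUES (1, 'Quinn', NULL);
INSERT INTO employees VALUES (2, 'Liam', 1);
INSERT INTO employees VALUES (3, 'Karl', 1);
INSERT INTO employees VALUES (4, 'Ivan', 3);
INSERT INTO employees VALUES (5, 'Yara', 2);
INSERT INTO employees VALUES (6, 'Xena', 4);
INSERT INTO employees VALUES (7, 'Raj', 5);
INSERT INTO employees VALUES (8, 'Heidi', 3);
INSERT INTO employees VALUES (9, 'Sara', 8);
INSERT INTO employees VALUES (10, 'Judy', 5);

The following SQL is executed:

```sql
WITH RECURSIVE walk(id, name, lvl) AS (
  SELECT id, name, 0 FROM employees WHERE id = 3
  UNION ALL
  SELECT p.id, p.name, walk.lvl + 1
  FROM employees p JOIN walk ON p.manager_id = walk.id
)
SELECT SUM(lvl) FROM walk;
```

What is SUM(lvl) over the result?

Base: id=3 (Karl) at lvl 0.
Iteration 1: rows with manager_id in {3} -> Ivan (id 4, lvl 1), Heidi (id 8, lvl 1).
Iteration 2: rows with manager_id in {4,8} -> Xena (id 6, lvl 2), Sara (id 9, lvl 2).
Iteration 3: no rows with manager_id in {6,9}; recursion stops.
SUM(lvl) = 0 + 1 + 1 + 2 + 2 = 6.

6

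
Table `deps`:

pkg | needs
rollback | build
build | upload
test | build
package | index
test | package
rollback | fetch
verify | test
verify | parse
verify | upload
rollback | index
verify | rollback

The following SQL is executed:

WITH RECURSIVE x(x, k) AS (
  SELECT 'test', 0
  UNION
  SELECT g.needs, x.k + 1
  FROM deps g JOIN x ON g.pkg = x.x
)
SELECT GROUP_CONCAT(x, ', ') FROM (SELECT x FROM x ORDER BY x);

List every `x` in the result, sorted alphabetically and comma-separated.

Base: (test, k=0).
Iteration 1: edges from {test} -> (build, k=1), (package, k=1).
Iteration 2: edges from {build,package} -> (index, k=2), (upload, k=2).
Iteration 3: no outgoing edges from {index,upload}; recursion stops.

build, index, package, test, upload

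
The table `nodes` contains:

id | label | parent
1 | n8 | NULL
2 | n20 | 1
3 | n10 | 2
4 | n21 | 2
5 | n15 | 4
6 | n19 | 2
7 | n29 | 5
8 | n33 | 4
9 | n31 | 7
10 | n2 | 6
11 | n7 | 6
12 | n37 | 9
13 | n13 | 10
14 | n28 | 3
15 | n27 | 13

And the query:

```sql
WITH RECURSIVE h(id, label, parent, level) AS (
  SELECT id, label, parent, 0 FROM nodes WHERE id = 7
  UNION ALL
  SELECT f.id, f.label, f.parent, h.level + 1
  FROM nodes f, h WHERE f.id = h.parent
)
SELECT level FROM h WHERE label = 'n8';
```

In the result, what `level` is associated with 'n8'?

4

Base: id=7 (n29), parent=5, level 0.
Iteration 1: join on id=5 -> n15 (id 5, parent=4, level 1).
Iteration 2: join on id=4 -> n21 (id 4, parent=2, level 2).
Iteration 3: join on id=2 -> n20 (id 2, parent=1, level 3).
Iteration 4: join on id=1 -> n8 (id 1, parent=NULL, level 4).
Iteration 5: parent is NULL; no match; recursion stops.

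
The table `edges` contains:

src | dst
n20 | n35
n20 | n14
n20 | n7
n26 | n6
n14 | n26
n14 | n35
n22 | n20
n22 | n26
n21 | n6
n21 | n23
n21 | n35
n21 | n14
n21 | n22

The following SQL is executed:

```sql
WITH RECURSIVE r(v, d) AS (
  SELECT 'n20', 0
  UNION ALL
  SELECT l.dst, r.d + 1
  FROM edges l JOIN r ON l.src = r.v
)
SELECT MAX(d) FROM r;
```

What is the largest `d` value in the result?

Base: (n20, d=0).
Iteration 1: edges from {n20} -> (n14, d=1), (n35, d=1), (n7, d=1).
Iteration 2: edges from {n14,n35,n7} -> (n26, d=2), (n35, d=2).
Iteration 3: edges from {n26,n35} -> (n6, d=3).
Iteration 4: no outgoing edges from {n6}; recursion stops.
d values: 0, 1, 1, 1, 2, 2, 3; the maximum is 3.

3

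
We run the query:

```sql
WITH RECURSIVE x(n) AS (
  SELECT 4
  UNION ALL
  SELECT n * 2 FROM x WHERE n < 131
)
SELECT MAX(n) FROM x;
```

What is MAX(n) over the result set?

256

Base: n=4.
Iteration 1: 4 < 131 holds -> n = 4 * 2 = 8.
Iteration 2: 8 < 131 holds -> n = 8 * 2 = 16.
Iteration 3: 16 < 131 holds -> n = 16 * 2 = 32.
Iteration 4: 32 < 131 holds -> n = 32 * 2 = 64.
Iteration 5: 64 < 131 holds -> n = 64 * 2 = 128.
Iteration 6: 128 < 131 holds -> n = 128 * 2 = 256.
Iteration 7: 256 < 131 fails; recursion stops.
n values: 4, 8, 16, 32, 64, 128, 256; the maximum is 256.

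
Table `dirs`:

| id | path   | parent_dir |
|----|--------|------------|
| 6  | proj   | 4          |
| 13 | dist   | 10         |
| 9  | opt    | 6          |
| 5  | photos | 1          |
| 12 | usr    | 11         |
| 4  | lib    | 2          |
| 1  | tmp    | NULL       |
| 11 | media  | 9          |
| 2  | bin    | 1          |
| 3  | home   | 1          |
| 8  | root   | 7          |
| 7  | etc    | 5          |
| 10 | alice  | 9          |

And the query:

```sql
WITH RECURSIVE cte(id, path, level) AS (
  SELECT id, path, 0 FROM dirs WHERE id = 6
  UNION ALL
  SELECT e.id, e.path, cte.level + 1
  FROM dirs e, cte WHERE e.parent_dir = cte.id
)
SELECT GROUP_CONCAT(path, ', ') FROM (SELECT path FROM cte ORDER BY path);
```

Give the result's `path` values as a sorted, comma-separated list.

Base: id=6 (proj) at level 0.
Iteration 1: rows with parent_dir in {6} -> opt (id 9, level 1).
Iteration 2: rows with parent_dir in {9} -> alice (id 10, level 2), media (id 11, level 2).
Iteration 3: rows with parent_dir in {10,11} -> usr (id 12, level 3), dist (id 13, level 3).
Iteration 4: no rows with parent_dir in {12,13}; recursion stops.

alice, dist, media, opt, proj, usr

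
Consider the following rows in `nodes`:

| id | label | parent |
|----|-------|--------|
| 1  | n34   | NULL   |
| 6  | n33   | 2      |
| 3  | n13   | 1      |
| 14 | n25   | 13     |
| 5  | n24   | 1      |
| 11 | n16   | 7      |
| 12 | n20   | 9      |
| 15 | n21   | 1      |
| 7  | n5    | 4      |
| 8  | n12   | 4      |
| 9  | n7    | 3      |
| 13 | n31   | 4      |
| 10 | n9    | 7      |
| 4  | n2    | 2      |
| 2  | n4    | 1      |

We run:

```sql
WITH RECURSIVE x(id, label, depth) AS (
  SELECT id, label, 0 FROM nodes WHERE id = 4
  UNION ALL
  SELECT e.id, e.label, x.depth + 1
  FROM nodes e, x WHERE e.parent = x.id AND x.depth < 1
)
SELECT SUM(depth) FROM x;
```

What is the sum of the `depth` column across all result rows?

Base: id=4 (n2) at depth 0.
Iteration 1: rows with parent in {4} -> n5 (id 7, depth 1), n12 (id 8, depth 1), n31 (id 13, depth 1).
Iteration 2: depth < 1 fails for all current rows; recursion stops.
SUM(depth) = 0 + 1 + 1 + 1 = 3.

3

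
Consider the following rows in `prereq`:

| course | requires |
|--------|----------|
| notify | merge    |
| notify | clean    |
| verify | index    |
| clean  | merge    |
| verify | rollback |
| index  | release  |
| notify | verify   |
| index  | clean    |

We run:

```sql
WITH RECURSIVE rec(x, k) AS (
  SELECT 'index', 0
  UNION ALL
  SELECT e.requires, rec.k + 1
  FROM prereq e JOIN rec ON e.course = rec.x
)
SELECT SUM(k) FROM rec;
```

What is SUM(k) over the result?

4

Base: (index, k=0).
Iteration 1: edges from {index} -> (clean, k=1), (release, k=1).
Iteration 2: edges from {clean,release} -> (merge, k=2).
Iteration 3: no outgoing edges from {merge}; recursion stops.
SUM(k) = 0 + 1 + 1 + 2 = 4.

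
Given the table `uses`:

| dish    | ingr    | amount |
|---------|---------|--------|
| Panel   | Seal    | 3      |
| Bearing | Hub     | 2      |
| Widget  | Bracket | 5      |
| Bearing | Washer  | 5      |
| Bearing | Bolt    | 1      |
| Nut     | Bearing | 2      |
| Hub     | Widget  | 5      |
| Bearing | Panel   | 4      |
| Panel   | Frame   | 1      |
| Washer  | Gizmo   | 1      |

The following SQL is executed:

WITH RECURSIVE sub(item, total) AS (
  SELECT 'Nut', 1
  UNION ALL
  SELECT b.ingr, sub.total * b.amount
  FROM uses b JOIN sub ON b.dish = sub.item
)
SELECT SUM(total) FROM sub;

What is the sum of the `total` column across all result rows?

189

Base: (Nut, total=1).
Iteration 1: components of {Nut} -> Bearing = 1*2 = 2.
Iteration 2: components of {Bearing} -> Bolt = 2*1 = 2, Hub = 2*2 = 4, Panel = 2*4 = 8, Washer = 2*5 = 10.
Iteration 3: components of {Bolt,Hub,Panel,Washer} -> Frame = 8*1 = 8, Gizmo = 10*1 = 10, Seal = 8*3 = 24, Widget = 4*5 = 20.
Iteration 4: components of {Frame,Gizmo,Seal,Widget} -> Bracket = 20*5 = 100.
Iteration 5: no further components; recursion stops.
SUM(total) = 1 + 2 + 4 + 10 + 2 + 8 + 20 + 10 + 8 + 24 + 100 = 189.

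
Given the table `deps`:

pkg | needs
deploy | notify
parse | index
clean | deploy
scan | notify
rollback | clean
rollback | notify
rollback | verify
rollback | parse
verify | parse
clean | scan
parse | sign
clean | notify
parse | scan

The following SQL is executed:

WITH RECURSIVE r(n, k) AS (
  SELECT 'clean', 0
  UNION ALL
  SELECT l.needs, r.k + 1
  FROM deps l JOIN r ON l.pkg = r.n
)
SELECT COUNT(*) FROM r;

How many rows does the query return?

Base: (clean, k=0).
Iteration 1: edges from {clean} -> (deploy, k=1), (notify, k=1), (scan, k=1).
Iteration 2: edges from {deploy,notify,scan} -> (notify, k=2) x2. [UNION ALL keeps all 2 new rows, including repeats]
Iteration 3: no outgoing edges from {notify}; recursion stops.
Total rows emitted: 6.

6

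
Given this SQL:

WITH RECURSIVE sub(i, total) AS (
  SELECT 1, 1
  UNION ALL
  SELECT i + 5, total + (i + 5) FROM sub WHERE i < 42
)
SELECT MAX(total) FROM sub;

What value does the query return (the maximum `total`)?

235

Base: i=1, total=1.
Iteration 1: 1 < 42 holds -> i = 1 + 5 = 6, total = 1 + 6 = 7.
Iteration 2: 6 < 42 holds -> i = 6 + 5 = 11, total = 7 + 11 = 18.
Iteration 3: 11 < 42 holds -> i = 11 + 5 = 16, total = 18 + 16 = 34.
Iteration 4: 16 < 42 holds -> i = 16 + 5 = 21, total = 34 + 21 = 55.
Iteration 5: 21 < 42 holds -> i = 21 + 5 = 26, total = 55 + 26 = 81.
Iteration 6: 26 < 42 holds -> i = 26 + 5 = 31, total = 81 + 31 = 112.
Iteration 7: 31 < 42 holds -> i = 31 + 5 = 36, total = 112 + 36 = 148.
Iteration 8: 36 < 42 holds -> i = 36 + 5 = 41, total = 148 + 41 = 189.
Iteration 9: 41 < 42 holds -> i = 41 + 5 = 46, total = 189 + 46 = 235.
Iteration 10: 46 < 42 fails; recursion stops.
total values: 1, 7, 18, 34, 55, 81, 112, 148, 189, 235; the maximum is 235.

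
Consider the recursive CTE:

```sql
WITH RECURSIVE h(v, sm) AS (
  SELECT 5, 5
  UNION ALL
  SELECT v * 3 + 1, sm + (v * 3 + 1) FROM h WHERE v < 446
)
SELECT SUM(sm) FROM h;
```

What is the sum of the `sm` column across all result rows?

2976

Base: v=5, sm=5.
Iteration 1: 5 < 446 holds -> v = 5 * 3 + 1 = 16, sm = 5 + 16 = 21.
Iteration 2: 16 < 446 holds -> v = 16 * 3 + 1 = 49, sm = 21 + 49 = 70.
Iteration 3: 49 < 446 holds -> v = 49 * 3 + 1 = 148, sm = 70 + 148 = 218.
Iteration 4: 148 < 446 holds -> v = 148 * 3 + 1 = 445, sm = 218 + 445 = 663.
Iteration 5: 445 < 446 holds -> v = 445 * 3 + 1 = 1336, sm = 663 + 1336 = 1999.
Iteration 6: 1336 < 446 fails; recursion stops.
SUM(sm) = 5 + 21 + 70 + 218 + 663 + 1999 = 2976.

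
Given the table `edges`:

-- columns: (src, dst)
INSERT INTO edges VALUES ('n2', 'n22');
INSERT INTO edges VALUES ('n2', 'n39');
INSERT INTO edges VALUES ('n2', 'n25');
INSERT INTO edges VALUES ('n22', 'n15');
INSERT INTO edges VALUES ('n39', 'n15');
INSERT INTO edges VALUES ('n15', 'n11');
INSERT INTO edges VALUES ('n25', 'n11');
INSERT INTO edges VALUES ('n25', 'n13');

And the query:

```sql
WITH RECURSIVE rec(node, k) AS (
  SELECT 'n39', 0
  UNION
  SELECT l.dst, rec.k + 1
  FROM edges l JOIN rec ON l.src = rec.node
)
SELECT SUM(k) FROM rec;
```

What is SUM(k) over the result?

Base: (n39, k=0).
Iteration 1: edges from {n39} -> (n15, k=1).
Iteration 2: edges from {n15} -> (n11, k=2).
Iteration 3: no outgoing edges from {n11}; recursion stops.
SUM(k) = 0 + 1 + 2 = 3.

3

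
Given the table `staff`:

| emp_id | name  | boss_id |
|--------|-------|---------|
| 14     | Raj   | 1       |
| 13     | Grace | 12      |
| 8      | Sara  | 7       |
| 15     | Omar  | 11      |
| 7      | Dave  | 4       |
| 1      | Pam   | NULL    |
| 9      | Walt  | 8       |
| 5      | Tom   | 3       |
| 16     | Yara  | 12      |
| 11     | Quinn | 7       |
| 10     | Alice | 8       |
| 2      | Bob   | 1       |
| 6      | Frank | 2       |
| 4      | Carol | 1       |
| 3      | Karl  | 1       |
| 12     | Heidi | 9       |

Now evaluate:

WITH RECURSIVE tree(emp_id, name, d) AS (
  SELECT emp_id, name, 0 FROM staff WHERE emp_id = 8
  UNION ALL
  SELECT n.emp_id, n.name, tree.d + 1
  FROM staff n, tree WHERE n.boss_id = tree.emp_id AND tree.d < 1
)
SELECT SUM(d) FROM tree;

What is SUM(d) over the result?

2

Base: emp_id=8 (Sara) at d 0.
Iteration 1: rows with boss_id in {8} -> Walt (id 9, d 1), Alice (id 10, d 1).
Iteration 2: d < 1 fails for all current rows; recursion stops.
SUM(d) = 0 + 1 + 1 = 2.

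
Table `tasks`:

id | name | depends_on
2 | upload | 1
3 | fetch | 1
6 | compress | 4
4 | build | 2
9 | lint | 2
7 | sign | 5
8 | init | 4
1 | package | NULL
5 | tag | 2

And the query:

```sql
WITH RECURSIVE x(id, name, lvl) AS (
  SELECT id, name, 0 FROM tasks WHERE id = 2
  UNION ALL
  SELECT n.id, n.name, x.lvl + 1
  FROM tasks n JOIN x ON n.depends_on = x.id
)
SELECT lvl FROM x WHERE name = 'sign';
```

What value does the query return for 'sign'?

2

Base: id=2 (upload) at lvl 0.
Iteration 1: rows with depends_on in {2} -> build (id 4, lvl 1), tag (id 5, lvl 1), lint (id 9, lvl 1).
Iteration 2: rows with depends_on in {4,5,9} -> compress (id 6, lvl 2), sign (id 7, lvl 2), init (id 8, lvl 2).
Iteration 3: no rows with depends_on in {6,7,8}; recursion stops.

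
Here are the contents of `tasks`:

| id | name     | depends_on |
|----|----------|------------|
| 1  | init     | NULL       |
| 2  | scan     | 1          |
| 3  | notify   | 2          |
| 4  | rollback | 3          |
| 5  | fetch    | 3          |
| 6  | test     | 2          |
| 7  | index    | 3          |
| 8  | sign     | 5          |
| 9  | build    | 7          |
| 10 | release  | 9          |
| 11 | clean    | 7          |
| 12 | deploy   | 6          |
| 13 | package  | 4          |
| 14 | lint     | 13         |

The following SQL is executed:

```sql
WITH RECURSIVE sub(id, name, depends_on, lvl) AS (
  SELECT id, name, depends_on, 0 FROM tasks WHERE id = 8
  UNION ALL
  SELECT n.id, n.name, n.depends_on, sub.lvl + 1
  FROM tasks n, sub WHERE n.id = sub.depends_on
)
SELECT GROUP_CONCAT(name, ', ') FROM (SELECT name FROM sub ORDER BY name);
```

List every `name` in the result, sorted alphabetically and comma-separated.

fetch, init, notify, scan, sign

Base: id=8 (sign), depends_on=5, lvl 0.
Iteration 1: join on id=5 -> fetch (id 5, depends_on=3, lvl 1).
Iteration 2: join on id=3 -> notify (id 3, depends_on=2, lvl 2).
Iteration 3: join on id=2 -> scan (id 2, depends_on=1, lvl 3).
Iteration 4: join on id=1 -> init (id 1, depends_on=NULL, lvl 4).
Iteration 5: depends_on is NULL; no match; recursion stops.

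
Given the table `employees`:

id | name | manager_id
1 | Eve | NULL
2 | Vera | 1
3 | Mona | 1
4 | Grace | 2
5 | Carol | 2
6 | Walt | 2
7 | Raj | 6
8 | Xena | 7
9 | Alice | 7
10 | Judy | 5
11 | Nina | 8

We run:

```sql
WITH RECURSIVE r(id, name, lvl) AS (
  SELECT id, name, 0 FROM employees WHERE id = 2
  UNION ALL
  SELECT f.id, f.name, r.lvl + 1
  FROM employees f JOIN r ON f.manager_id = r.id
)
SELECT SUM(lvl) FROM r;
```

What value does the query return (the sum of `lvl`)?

17

Base: id=2 (Vera) at lvl 0.
Iteration 1: rows with manager_id in {2} -> Grace (id 4, lvl 1), Carol (id 5, lvl 1), Walt (id 6, lvl 1).
Iteration 2: rows with manager_id in {4,5,6} -> Raj (id 7, lvl 2), Judy (id 10, lvl 2).
Iteration 3: rows with manager_id in {7,10} -> Xena (id 8, lvl 3), Alice (id 9, lvl 3).
Iteration 4: rows with manager_id in {8,9} -> Nina (id 11, lvl 4).
Iteration 5: no rows with manager_id in {11}; recursion stops.
SUM(lvl) = 0 + 1 + 1 + 1 + 2 + 2 + 3 + 3 + 4 = 17.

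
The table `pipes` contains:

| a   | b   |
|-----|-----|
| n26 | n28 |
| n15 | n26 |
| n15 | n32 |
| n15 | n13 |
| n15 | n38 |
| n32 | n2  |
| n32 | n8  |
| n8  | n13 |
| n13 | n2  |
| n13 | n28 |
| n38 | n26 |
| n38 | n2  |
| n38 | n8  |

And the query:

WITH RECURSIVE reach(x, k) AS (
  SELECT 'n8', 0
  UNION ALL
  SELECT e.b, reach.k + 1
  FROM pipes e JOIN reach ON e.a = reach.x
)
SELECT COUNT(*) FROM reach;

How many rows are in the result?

4

Base: (n8, k=0).
Iteration 1: edges from {n8} -> (n13, k=1).
Iteration 2: edges from {n13} -> (n2, k=2), (n28, k=2).
Iteration 3: no outgoing edges from {n2,n28}; recursion stops.
Total rows emitted: 4.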